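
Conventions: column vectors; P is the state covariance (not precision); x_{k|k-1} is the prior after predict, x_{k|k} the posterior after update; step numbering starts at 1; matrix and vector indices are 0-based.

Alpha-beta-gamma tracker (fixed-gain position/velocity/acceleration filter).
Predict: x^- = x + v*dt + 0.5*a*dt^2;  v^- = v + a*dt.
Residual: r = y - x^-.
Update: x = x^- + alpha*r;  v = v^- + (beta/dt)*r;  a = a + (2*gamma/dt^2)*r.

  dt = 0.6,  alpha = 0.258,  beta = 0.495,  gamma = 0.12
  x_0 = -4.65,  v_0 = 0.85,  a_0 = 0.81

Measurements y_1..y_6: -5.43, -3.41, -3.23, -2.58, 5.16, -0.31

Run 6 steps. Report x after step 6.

step 1: x_pred=-3.9942  r=-1.4358  x^+=-4.3646  v^+=0.1515  a^+=-0.1472
step 2: x_pred=-4.3003  r=0.8903  x^+=-4.0706  v^+=0.7976  a^+=0.4463
step 3: x_pred=-3.5117  r=0.2817  x^+=-3.4390  v^+=1.2978  a^+=0.6341
step 4: x_pred=-2.5462  r=-0.0338  x^+=-2.5549  v^+=1.6503  a^+=0.6116
step 5: x_pred=-1.4546  r=6.6146  x^+=0.2519  v^+=7.4743  a^+=5.0213
step 6: x_pred=5.6404  r=-5.9504  x^+=4.1052  v^+=5.5781  a^+=1.0544

x_post = 4.1052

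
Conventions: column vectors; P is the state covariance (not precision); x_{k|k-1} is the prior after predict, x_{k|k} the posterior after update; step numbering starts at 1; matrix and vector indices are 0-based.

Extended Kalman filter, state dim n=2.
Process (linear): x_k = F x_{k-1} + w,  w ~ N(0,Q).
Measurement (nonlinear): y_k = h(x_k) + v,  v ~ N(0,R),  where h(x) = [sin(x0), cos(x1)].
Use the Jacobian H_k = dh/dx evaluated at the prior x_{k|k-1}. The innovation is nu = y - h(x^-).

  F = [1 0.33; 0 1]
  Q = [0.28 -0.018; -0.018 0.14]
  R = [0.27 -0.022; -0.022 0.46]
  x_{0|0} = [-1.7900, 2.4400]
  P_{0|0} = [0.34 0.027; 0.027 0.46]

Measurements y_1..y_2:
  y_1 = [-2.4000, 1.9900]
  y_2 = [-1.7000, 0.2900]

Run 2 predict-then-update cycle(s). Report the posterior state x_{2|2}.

x_post = [-1.3731, 1.1398]

step 1: x^-=[-0.9848, 2.4400]  P^-=[0.6879 0.1608; 0.1608 0.6000]  H_jac=[0.5530 0.0000; 0.0000 -0.6454]  S=[0.4804 -0.0794; -0.0794 0.7100]  K=[0.7822 -0.0587; 0.0967 -0.5347]  nu=[-1.5668, 2.7538]  x^+=[-2.3721, 0.8161]  P^+=[0.3842 0.0685; 0.0685 0.3843]
step 2: x^-=[-2.1028, 0.8161]  P^-=[0.7513 0.1773; 0.1773 0.5243]  H_jac=[-0.5073 0.0000; 0.0000 -0.7285]  S=[0.4633 0.0435; 0.0435 0.7382]  K=[-0.8106 -0.1272; -0.1464 -0.5088]  nu=[-0.8382, -0.3951]  x^+=[-1.3731, 1.1398]  P^+=[0.4260 0.0558; 0.0558 0.3169]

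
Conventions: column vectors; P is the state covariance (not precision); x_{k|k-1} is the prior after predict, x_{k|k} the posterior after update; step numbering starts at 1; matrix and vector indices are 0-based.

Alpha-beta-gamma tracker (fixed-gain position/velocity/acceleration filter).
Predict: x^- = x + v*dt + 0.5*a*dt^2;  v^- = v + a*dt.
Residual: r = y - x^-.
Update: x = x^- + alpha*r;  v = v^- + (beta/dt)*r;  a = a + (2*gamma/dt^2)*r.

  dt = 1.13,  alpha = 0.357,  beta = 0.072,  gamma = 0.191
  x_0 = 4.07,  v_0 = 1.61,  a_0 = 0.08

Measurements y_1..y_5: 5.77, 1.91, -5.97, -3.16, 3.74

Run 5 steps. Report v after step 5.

step 1: x_pred=5.9404  r=-0.1704  x^+=5.8796  v^+=1.6895  a^+=0.0290
step 2: x_pred=7.8073  r=-5.8973  x^+=5.7019  v^+=1.3466  a^+=-1.7352
step 3: x_pred=6.1158  r=-12.0858  x^+=1.8011  v^+=-1.3843  a^+=-5.3508
step 4: x_pred=-3.1793  r=0.0193  x^+=-3.1724  v^+=-7.4294  a^+=-5.3450
step 5: x_pred=-14.9802  r=18.7202  x^+=-8.2971  v^+=-12.2765  a^+=0.2553

v_post = -12.2765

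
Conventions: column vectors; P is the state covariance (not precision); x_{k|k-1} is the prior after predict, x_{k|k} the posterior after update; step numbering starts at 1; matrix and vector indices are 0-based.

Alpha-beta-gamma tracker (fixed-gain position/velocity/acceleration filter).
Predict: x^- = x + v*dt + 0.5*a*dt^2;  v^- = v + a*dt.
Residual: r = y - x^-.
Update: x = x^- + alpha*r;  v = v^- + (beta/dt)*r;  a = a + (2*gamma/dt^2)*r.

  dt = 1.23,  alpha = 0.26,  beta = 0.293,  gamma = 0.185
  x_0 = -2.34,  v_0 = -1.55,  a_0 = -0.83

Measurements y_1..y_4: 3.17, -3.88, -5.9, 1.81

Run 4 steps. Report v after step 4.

step 1: x_pred=-4.8744  r=8.0444  x^+=-2.7828  v^+=-0.6546  a^+=1.1374
step 2: x_pred=-2.7277  r=-1.1523  x^+=-3.0273  v^+=0.4698  a^+=0.8555
step 3: x_pred=-1.8022  r=-4.0978  x^+=-2.8677  v^+=0.5460  a^+=-0.1466
step 4: x_pred=-2.3070  r=4.1170  x^+=-1.2366  v^+=1.3464  a^+=0.8602

v_post = 1.3464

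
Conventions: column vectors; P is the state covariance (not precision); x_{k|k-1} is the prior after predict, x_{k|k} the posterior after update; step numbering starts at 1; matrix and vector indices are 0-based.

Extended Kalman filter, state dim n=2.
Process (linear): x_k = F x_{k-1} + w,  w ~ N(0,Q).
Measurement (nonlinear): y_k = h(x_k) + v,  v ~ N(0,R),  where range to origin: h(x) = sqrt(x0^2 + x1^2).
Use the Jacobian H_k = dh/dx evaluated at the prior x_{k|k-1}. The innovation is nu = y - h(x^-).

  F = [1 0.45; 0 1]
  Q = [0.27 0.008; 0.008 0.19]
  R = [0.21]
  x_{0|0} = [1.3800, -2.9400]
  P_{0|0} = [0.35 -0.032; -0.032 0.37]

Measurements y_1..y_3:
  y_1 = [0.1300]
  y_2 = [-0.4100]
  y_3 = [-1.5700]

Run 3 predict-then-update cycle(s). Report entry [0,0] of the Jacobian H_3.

step 1: x^-=[0.0570, -2.9400]  P^-=[0.6661 0.1425; 0.1425 0.5600]  H_jac=[0.0194 -0.9998]  S=[0.7645]  K=[-0.1695; -0.7287]  nu=[-2.8106]  x^+=[0.5333, -0.8918]  P^+=[0.6442 0.0481; 0.0481 0.1540]
step 2: x^-=[0.1320, -0.8918]  P^-=[0.9886 0.1254; 0.1254 0.3440]  H_jac=[0.1464 -0.9892]  S=[0.5315]  K=[0.0389; -0.6057]  nu=[-1.3116]  x^+=[0.0809, -0.0974]  P^+=[0.9878 0.1379; 0.1379 0.1490]
step 3: x^-=[0.0371, -0.0974]  P^-=[1.4121 0.2130; 0.2130 0.3390]  H_jac=[0.3559 -0.9345]  S=[0.5432]  K=[0.5587; -0.4437]  nu=[-1.6742]  x^+=[-0.8983, 0.6454]  P^+=[1.2425 0.3476; 0.3476 0.2321]

H_jac[0,0] = 0.3559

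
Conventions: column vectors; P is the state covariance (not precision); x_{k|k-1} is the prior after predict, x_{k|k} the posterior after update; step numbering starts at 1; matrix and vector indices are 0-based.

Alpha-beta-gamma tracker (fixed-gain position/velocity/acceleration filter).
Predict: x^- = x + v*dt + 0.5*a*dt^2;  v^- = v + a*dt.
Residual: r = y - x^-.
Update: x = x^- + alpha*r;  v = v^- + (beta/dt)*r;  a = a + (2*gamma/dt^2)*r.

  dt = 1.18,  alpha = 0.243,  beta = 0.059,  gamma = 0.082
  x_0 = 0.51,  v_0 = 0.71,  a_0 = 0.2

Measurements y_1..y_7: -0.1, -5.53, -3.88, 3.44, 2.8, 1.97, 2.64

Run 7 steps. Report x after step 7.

x_post = -3.2534

step 1: x_pred=1.4870  r=-1.5870  x^+=1.1014  v^+=0.8666  a^+=0.0131
step 2: x_pred=2.1331  r=-7.6631  x^+=0.2710  v^+=0.4989  a^+=-0.8895
step 3: x_pred=0.2404  r=-4.1204  x^+=-0.7608  v^+=-0.7567  a^+=-1.3748
step 4: x_pred=-2.6109  r=6.0509  x^+=-1.1405  v^+=-2.0765  a^+=-0.6621
step 5: x_pred=-4.0517  r=6.8517  x^+=-2.3868  v^+=-2.5152  a^+=0.1449
step 6: x_pred=-5.2538  r=7.2238  x^+=-3.4984  v^+=-1.9830  a^+=0.9957
step 7: x_pred=-5.1452  r=7.7852  x^+=-3.2534  v^+=-0.4188  a^+=1.9127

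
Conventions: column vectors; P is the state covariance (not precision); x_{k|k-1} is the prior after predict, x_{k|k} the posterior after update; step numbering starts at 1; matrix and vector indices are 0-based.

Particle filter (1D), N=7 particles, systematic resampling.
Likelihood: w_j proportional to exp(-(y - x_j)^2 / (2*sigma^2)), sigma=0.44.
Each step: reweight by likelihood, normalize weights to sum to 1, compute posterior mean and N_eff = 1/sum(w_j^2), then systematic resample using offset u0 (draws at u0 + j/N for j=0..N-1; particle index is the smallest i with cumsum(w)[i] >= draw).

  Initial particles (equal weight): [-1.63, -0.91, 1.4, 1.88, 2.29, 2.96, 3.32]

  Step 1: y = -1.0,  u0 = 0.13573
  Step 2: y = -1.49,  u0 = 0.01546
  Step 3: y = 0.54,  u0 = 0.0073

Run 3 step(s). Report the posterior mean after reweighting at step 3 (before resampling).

post_mean = -0.9103

step 1: w=[0.2681, 0.7319, 0.0000, 0.0000, 0.0000, 0.0000, 0.0000]  mean=-1.1031  Neff=1.6460  idx=[0, 1, 1, 1, 1, 1, 1]
step 2: w=[0.2742, 0.1210, 0.1210, 0.1210, 0.1210, 0.1210, 0.1210]  mean=-1.1074  Neff=6.1360  idx=[0, 0, 1, 2, 3, 4, 5]
step 3: w=[0.0002, 0.0002, 0.1999, 0.1999, 0.1999, 0.1999, 0.1999]  mean=-0.9103  Neff=5.0048  idx=[2, 2, 3, 4, 4, 5, 6]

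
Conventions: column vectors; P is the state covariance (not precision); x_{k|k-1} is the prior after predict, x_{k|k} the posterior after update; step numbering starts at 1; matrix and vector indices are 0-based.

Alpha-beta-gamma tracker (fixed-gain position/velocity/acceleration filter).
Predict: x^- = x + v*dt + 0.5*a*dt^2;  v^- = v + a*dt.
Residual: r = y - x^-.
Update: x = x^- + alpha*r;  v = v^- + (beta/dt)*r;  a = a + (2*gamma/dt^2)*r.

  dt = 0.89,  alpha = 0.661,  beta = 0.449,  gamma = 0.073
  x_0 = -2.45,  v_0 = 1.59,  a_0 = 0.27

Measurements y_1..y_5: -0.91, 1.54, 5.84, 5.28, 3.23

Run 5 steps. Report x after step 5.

x_post = 5.2086

step 1: x_pred=-0.9280  r=0.0180  x^+=-0.9161  v^+=1.8394  a^+=0.2733
step 2: x_pred=0.8292  r=0.7108  x^+=1.2990  v^+=2.4412  a^+=0.4043
step 3: x_pred=3.6318  r=2.2082  x^+=5.0914  v^+=3.9151  a^+=0.8113
step 4: x_pred=8.8972  r=-3.6172  x^+=6.5062  v^+=2.8123  a^+=0.1446
step 5: x_pred=9.0665  r=-5.8365  x^+=5.2086  v^+=-0.0034  a^+=-0.9312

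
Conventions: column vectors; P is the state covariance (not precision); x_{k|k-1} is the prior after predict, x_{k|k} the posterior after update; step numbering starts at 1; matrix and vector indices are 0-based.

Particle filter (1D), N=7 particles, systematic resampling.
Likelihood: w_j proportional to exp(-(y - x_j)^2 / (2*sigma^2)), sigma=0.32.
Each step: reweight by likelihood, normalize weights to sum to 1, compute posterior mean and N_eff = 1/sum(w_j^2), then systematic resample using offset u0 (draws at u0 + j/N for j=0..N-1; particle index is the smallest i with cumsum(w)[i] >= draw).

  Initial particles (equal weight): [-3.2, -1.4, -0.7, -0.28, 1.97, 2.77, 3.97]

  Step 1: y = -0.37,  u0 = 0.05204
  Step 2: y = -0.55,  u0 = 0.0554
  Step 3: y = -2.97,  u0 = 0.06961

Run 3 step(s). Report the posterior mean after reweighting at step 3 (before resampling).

post_mean = -0.7000

step 1: w=[0.0000, 0.0036, 0.3780, 0.6184, 0.0000, 0.0000, 0.0000]  mean=-0.4428  Neff=1.9037  idx=[2, 2, 2, 3, 3, 3, 3]
step 2: w=[0.1632, 0.1632, 0.1632, 0.1276, 0.1276, 0.1276, 0.1276]  mean=-0.4856  Neff=6.8951  idx=[0, 1, 2, 2, 4, 5, 6]
step 3: w=[0.2500, 0.2500, 0.2500, 0.2500, 0.0000, 0.0000, 0.0000]  mean=-0.7000  Neff=4.0002  idx=[0, 0, 1, 1, 2, 3, 3]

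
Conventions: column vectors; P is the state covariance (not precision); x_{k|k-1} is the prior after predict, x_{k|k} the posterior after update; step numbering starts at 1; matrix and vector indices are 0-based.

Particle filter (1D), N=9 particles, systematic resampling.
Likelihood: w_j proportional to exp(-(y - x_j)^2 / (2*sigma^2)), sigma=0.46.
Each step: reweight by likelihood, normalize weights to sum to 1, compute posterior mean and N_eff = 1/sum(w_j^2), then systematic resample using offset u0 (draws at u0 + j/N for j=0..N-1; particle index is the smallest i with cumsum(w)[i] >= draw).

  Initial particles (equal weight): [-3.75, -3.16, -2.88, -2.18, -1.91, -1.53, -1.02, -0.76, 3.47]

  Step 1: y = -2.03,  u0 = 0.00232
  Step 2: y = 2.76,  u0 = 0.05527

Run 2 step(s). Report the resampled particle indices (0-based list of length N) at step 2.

resampled_idx = [7, 7, 7, 7, 7, 8, 8, 8, 8]

step 1: w=[0.0003, 0.0174, 0.0645, 0.3372, 0.3437, 0.1970, 0.0319, 0.0079, 0.0000]  mean=-1.9737  Neff=3.6201  idx=[1, 3, 3, 3, 4, 4, 4, 5, 5]
step 2: w=[0.0000, 0.0000, 0.0000, 0.0000, 0.0002, 0.0002, 0.0002, 0.4998, 0.4998]  mean=-1.5302  Neff=2.0019  idx=[7, 7, 7, 7, 7, 8, 8, 8, 8]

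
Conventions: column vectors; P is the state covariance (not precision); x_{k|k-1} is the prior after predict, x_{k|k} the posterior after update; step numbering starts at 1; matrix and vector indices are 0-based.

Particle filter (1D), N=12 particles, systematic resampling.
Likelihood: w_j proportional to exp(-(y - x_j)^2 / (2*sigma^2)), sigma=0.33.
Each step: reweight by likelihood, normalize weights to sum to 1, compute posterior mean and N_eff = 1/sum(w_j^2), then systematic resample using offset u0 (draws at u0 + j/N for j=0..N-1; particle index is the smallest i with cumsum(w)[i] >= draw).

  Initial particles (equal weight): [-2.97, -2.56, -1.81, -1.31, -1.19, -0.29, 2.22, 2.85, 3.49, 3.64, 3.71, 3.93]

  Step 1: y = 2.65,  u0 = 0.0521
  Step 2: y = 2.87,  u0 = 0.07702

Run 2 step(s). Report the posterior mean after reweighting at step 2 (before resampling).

step 1: w=[0.0000, 0.0000, 0.0000, 0.0000, 0.0000, 0.0000, 0.3250, 0.6321, 0.0298, 0.0084, 0.0044, 0.0004]  mean=2.6752  Neff=1.9759  idx=[6, 6, 6, 6, 7, 7, 7, 7, 7, 7, 7, 8]
step 2: w=[0.0186, 0.0186, 0.0186, 0.0186, 0.1291, 0.1291, 0.1291, 0.1291, 0.1291, 0.1291, 0.1291, 0.0221]  mean=2.8173  Neff=8.4393  idx=[4, 4, 5, 5, 6, 7, 7, 8, 9, 9, 10, 11]

post_mean = 2.8173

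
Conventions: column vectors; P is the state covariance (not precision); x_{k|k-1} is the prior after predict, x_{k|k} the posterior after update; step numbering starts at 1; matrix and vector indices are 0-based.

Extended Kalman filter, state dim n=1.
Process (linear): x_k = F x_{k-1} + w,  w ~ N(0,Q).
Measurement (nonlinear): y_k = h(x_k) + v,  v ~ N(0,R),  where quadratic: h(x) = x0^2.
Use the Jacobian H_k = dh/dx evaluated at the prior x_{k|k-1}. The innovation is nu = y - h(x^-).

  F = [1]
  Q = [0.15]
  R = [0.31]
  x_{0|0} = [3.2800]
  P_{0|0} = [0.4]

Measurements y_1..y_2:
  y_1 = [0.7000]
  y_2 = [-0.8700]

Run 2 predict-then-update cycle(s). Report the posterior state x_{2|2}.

x_post = [0.7912]

step 1: x^-=[3.2800]  P^-=[0.5500]  H_jac=[6.5600]  S=[23.9785]  K=[0.1505]  nu=[-10.0584]  x^+=[1.7665]  P^+=[0.0071]
step 2: x^-=[1.7665]  P^-=[0.1571]  H_jac=[3.5331]  S=[2.2711]  K=[0.2444]  nu=[-3.9906]  x^+=[0.7912]  P^+=[0.0214]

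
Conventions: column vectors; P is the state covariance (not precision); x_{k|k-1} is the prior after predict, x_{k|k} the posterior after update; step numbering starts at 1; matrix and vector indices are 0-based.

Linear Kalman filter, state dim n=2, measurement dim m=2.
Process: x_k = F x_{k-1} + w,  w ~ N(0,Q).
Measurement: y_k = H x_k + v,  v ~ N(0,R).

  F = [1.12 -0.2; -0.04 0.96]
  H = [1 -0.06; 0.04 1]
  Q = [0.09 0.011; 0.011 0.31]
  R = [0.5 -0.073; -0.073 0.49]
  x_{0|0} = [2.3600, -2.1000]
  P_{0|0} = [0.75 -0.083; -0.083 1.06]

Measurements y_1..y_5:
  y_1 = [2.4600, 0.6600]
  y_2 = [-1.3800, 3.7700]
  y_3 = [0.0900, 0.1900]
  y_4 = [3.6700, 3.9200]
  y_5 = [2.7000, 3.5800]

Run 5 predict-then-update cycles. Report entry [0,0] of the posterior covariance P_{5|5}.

step 1: x^-=[3.0632, -2.1104]  P^-=[1.1104 -0.3160; -0.3160 1.2945]  S=[1.6530 -0.4215; -0.4215 1.7610]  K=[0.6857 0.0099; -0.0560 0.7145]  nu=[-0.7298, 2.6479]  x^+=[2.5890, -0.1776]  P^+=[0.3386 -0.0588; -0.0588 0.3565]
step 2: x^-=[2.9352, -0.2741]  P^-=[0.5554 -0.1363; -0.1363 0.6436]  S=[1.0740 -0.2253; -0.2253 1.1236]  K=[0.5255 0.0039; -0.0456 0.5588]  nu=[-4.3316, 3.9267]  x^+=[0.6741, 2.1177]  P^+=[0.2597 -0.0468; -0.0468 0.2790]
step 3: x^-=[0.3315, 2.0061]  P^-=[0.4479 -0.1049; -0.1049 0.5712]  S=[0.9625 -0.1941; -0.1941 1.0535]  K=[0.4727 0.0045; -0.0375 0.5313]  nu=[-0.1211, -1.8293]  x^+=[0.2661, 1.0387]  P^+=[0.2335 -0.0417; -0.0417 0.2647]
step 4: x^-=[0.0902, 0.9865]  P^-=[0.4122 -0.0954; -0.0954 0.5575]  S=[0.9257 -0.1852; -0.1852 1.0406]  K=[0.4524 0.0046; -0.0340 0.5261]  nu=[3.6390, 2.9298]  x^+=[1.7502, 2.4042]  P^+=[0.2235 -0.0397; -0.0397 0.2619]
step 5: x^-=[1.4794, 2.2380]  P^-=[0.3986 -0.0923; -0.0923 0.5547]  S=[0.9117 -0.1824; -0.1824 1.0380]  K=[0.4442 0.0045; -0.0327 0.5251]  nu=[1.3549, 1.2828]  x^+=[2.0870, 2.8674]  P^+=[0.2194 -0.0390; -0.0390 0.2613]

P_post[0,0] = 0.2194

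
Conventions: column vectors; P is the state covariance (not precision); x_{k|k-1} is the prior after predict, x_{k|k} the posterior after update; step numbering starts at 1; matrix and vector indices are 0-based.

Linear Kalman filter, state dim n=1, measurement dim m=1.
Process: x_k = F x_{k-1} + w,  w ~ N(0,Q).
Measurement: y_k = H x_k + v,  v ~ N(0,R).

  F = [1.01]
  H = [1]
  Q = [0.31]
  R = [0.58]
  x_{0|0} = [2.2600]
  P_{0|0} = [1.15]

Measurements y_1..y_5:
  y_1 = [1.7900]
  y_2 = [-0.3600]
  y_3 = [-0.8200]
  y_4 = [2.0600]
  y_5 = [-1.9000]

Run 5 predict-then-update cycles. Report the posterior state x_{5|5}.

x_post = [-0.4843]

step 1: x^-=[2.2826]  P^-=[1.4831]  S=[2.0631]  K=[0.7189]  nu=[-0.4926]  x^+=[1.9285]  P^+=[0.4169]
step 2: x^-=[1.9478]  P^-=[0.7353]  S=[1.3153]  K=[0.5590]  nu=[-2.3078]  x^+=[0.6576]  P^+=[0.3242]
step 3: x^-=[0.6642]  P^-=[0.6408]  S=[1.2208]  K=[0.5249]  nu=[-1.4842]  x^+=[-0.1148]  P^+=[0.3044]
step 4: x^-=[-0.1160]  P^-=[0.6206]  S=[1.2006]  K=[0.5169]  nu=[2.1760]  x^+=[1.0088]  P^+=[0.2998]
step 5: x^-=[1.0188]  P^-=[0.6158]  S=[1.1958]  K=[0.5150]  nu=[-2.9188]  x^+=[-0.4843]  P^+=[0.2987]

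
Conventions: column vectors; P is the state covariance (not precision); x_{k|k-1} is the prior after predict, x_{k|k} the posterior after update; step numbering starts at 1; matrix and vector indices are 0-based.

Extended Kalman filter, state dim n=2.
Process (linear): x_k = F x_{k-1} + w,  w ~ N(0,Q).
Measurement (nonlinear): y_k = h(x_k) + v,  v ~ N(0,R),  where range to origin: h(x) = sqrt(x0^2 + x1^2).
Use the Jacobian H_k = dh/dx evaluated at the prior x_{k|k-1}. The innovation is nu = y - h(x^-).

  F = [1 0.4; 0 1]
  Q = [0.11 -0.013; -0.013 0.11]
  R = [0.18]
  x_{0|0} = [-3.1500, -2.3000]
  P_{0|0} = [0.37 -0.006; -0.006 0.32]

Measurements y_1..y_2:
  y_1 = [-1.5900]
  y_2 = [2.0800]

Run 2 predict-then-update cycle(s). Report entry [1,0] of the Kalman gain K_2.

step 1: x^-=[-4.0700, -2.3000]  P^-=[0.5264 0.1090; 0.1090 0.4300]  H_jac=[-0.8706 -0.4920]  S=[0.7764]  K=[-0.6593; -0.3947]  nu=[-6.2649]  x^+=[0.0605, 0.1727]  P^+=[0.1889 -0.0930; -0.0930 0.3090]
step 2: x^-=[0.1296, 0.1727]  P^-=[0.2739 0.0176; 0.0176 0.4190]  H_jac=[0.6002 0.7999]  S=[0.5636]  K=[0.3166; 0.6134]  nu=[1.8641]  x^+=[0.7198, 1.3161]  P^+=[0.2174 -0.0919; -0.0919 0.2070]

K[1,0] = 0.6134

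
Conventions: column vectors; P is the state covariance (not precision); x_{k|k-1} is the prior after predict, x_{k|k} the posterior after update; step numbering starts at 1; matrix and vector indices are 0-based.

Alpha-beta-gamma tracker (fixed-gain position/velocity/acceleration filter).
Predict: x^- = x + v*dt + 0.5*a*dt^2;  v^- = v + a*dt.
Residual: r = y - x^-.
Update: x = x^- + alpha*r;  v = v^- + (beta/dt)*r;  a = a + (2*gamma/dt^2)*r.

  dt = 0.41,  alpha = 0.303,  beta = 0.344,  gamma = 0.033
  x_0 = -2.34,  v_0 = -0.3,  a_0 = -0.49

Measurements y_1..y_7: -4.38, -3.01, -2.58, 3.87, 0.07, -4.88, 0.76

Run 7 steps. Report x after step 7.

x_post = 1.0944

step 1: x_pred=-2.5042  r=-1.8758  x^+=-3.0726  v^+=-2.0748  a^+=-1.2265
step 2: x_pred=-4.0263  r=1.0163  x^+=-3.7184  v^+=-1.7249  a^+=-0.8275
step 3: x_pred=-4.4951  r=1.9151  x^+=-3.9148  v^+=-0.4573  a^+=-0.0755
step 4: x_pred=-4.1087  r=7.9787  x^+=-1.6912  v^+=6.2060  a^+=3.0571
step 5: x_pred=1.1103  r=-1.0403  x^+=0.7951  v^+=6.5866  a^+=2.6487
step 6: x_pred=3.7182  r=-8.5982  x^+=1.1129  v^+=0.4585  a^+=-0.7272
step 7: x_pred=1.2398  r=-0.4798  x^+=1.0944  v^+=-0.2422  a^+=-0.9156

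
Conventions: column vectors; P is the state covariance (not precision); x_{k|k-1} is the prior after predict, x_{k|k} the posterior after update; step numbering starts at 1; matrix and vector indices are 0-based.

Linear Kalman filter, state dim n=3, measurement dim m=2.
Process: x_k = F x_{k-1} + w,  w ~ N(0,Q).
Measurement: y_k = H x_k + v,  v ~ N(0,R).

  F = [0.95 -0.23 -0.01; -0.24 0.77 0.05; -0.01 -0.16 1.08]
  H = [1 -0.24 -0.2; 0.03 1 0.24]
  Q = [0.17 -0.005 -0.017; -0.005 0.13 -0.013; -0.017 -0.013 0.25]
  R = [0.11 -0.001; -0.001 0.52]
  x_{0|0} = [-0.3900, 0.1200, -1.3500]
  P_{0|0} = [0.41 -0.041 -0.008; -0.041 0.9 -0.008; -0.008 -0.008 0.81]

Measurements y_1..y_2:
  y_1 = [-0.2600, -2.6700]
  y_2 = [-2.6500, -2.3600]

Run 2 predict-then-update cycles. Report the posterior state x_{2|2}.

x_post = [-2.2847, -0.5473, -1.5305]

step 1: x^-=[-0.3846, 0.1185, -1.4733]  P^-=[0.6057 -0.2908 0.0034; -0.2908 0.7040 -0.0849; 0.0034 -0.0849 1.2207]  S=[0.9352 -0.4764; -0.4764 1.2367]  K=[0.7585 0.0724; -0.2432 0.4521; -0.1865 0.0965]  nu=[-0.1416, -2.4234]  x^+=[-0.6675, -0.9426, -1.6806]  P^+=[0.1135 -0.0038 0.1555; -0.0038 0.2912 -0.2326; 0.1555 -0.2326 1.1595]
step 2: x^-=[-0.4005, -0.6496, -1.6576]  P^-=[0.2856 -0.0738 0.1976; -0.0738 0.2919 -0.2181; 0.1976 -0.2181 1.6869]  S=[0.4154 -0.1143; -0.1143 0.8031]  K=[0.6547 0.0710; -0.1666 0.2718; -0.1503 0.2186]  nu=[-2.7369, -1.3006]  x^+=[-2.2847, -0.5473, -1.5305]  P^+=[0.1142 -0.0250 0.2412; -0.0250 0.2107 -0.2850; 0.2412 -0.2850 1.6316]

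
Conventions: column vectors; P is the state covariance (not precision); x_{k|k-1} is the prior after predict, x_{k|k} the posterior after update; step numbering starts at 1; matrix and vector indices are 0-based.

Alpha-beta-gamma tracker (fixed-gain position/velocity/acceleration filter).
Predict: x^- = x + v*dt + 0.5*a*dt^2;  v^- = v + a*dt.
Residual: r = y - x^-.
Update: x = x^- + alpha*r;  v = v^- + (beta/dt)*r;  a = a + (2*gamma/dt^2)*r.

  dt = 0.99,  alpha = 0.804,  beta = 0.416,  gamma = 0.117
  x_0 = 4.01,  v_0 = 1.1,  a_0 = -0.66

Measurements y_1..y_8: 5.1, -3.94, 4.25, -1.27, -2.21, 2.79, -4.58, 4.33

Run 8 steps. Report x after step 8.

x_post = 2.7503

step 1: x_pred=4.7756  r=0.3244  x^+=5.0364  v^+=0.5829  a^+=-0.5825
step 2: x_pred=5.3280  r=-9.2680  x^+=-2.1235  v^+=-3.8882  a^+=-2.7953
step 3: x_pred=-7.3427  r=11.5927  x^+=1.9778  v^+=-1.7843  a^+=-0.0275
step 4: x_pred=0.1979  r=-1.4679  x^+=-0.9823  v^+=-2.4284  a^+=-0.3780
step 5: x_pred=-3.5716  r=1.3616  x^+=-2.4769  v^+=-2.2304  a^+=-0.0529
step 6: x_pred=-4.7109  r=7.5009  x^+=1.3198  v^+=0.8691  a^+=1.7380
step 7: x_pred=3.0319  r=-7.6119  x^+=-3.0881  v^+=-0.6089  a^+=-0.0794
step 8: x_pred=-3.7297  r=8.0597  x^+=2.7503  v^+=2.6993  a^+=1.8449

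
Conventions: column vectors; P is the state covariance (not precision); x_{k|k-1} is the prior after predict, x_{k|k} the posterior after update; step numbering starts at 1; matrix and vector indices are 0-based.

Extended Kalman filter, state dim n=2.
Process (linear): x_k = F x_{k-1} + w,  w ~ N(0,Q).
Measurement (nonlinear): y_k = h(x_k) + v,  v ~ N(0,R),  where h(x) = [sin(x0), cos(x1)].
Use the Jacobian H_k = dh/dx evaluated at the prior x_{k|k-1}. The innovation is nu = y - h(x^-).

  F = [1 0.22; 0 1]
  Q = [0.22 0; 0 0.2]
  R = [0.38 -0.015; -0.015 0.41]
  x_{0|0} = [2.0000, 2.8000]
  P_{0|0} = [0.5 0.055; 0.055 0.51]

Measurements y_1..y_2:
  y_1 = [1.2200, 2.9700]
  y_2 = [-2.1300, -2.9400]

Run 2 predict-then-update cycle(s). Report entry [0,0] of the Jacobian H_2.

H_jac[0,0] = -0.4523

step 1: x^-=[2.6160, 2.8000]  P^-=[0.7689 0.1672; 0.1672 0.7100]  H_jac=[-0.8650 0.0000; 0.0000 -0.3350]  S=[0.9553 0.0335; 0.0335 0.4897]  K=[-0.6939 -0.0670; -0.1347 -0.4765]  nu=[0.7183, 3.9122]  x^+=[1.8556, 0.8390]  P^+=[0.3036 0.0509; 0.0509 0.5772]
step 2: x^-=[2.0401, 0.8390]  P^-=[0.5740 0.1779; 0.1779 0.7772]  H_jac=[-0.4523 0.0000; 0.0000 -0.7440]  S=[0.4974 0.0449; 0.0449 0.8402]  K=[-0.5102 -0.1303; -0.1002 -0.6829]  nu=[-3.0219, -3.6082]  x^+=[4.0519, 3.6056]  P^+=[0.4243 0.0615; 0.0615 0.3743]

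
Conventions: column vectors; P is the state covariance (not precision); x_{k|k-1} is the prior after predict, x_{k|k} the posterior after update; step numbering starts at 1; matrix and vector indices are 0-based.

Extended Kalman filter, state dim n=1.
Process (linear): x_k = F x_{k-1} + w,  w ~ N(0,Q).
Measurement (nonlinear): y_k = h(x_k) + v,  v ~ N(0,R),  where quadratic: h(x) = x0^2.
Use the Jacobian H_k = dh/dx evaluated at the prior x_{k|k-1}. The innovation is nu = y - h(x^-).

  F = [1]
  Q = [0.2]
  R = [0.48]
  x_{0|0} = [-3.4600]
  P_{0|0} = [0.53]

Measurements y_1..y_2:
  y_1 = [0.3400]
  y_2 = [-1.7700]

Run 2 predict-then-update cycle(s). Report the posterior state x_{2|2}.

step 1: x^-=[-3.4600]  P^-=[0.7300]  H_jac=[-6.9200]  S=[35.4371]  K=[-0.1426]  nu=[-11.6316]  x^+=[-1.8019]  P^+=[0.0099]
step 2: x^-=[-1.8019]  P^-=[0.2099]  H_jac=[-3.6038]  S=[3.2059]  K=[-0.2359]  nu=[-5.0168]  x^+=[-0.6182]  P^+=[0.0314]

x_post = [-0.6182]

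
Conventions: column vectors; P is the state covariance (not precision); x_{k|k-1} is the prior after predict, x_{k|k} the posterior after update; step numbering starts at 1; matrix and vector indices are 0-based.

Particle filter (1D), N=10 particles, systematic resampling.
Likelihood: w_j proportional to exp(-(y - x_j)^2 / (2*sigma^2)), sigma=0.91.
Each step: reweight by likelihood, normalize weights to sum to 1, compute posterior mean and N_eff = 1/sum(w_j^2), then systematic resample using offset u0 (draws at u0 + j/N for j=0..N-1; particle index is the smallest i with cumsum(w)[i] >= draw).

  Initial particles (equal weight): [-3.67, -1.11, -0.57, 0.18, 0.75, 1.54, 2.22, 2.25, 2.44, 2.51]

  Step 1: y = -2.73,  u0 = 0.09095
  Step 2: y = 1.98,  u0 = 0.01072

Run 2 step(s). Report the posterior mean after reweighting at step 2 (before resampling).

post_mean = -0.7444

step 1: w=[0.6836, 0.2389, 0.0697, 0.0070, 0.0008, 0.0000, 0.0000, 0.0000, 0.0000, 0.0000]  mean=-2.8118  Neff=1.8894  idx=[0, 0, 0, 0, 0, 0, 1, 1, 1, 2]
step 2: w=[0.0000, 0.0000, 0.0000, 0.0000, 0.0000, 0.0000, 0.1076, 0.1076, 0.1076, 0.6771]  mean=-0.7444  Neff=2.0277  idx=[6, 7, 7, 8, 9, 9, 9, 9, 9, 9]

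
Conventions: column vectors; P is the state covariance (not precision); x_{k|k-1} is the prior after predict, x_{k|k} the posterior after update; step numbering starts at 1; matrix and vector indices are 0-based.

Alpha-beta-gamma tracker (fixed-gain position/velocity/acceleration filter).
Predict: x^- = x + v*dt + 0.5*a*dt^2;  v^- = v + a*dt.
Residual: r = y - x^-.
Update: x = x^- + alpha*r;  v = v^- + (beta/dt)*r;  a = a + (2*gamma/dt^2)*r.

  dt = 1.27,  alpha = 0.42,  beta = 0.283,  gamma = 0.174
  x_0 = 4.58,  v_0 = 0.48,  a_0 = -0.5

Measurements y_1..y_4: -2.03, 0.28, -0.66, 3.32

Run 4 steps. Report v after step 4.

step 1: x_pred=4.7864  r=-6.8164  x^+=1.9235  v^+=-1.6739  a^+=-1.9707
step 2: x_pred=-1.7917  r=2.0717  x^+=-0.9216  v^+=-3.7151  a^+=-1.5237
step 3: x_pred=-6.8685  r=6.2085  x^+=-4.2609  v^+=-4.2667  a^+=-0.1842
step 4: x_pred=-9.8282  r=13.1482  x^+=-4.3060  v^+=-1.5707  a^+=2.6527

v_post = -1.5707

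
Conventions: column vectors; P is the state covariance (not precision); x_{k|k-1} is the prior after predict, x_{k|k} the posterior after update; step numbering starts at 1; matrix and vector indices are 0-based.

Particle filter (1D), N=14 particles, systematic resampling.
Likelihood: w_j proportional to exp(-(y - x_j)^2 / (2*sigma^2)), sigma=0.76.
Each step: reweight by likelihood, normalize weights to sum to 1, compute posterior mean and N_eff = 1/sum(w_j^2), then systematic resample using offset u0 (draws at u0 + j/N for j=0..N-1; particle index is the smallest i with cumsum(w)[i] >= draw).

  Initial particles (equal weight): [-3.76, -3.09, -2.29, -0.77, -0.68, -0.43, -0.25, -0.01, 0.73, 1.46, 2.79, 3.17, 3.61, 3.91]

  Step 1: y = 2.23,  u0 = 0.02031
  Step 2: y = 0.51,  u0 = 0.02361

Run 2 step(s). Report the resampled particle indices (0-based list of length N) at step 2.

step 1: w=[0.0000, 0.0000, 0.0000, 0.0002, 0.0003, 0.0010, 0.0021, 0.0057, 0.0628, 0.2638, 0.3359, 0.2051, 0.0848, 0.0383]  mean=2.4727  Neff=4.2171  idx=[8, 9, 9, 9, 9, 10, 10, 10, 10, 10, 11, 11, 12, 12]
step 2: w=[0.3364, 0.1606, 0.1606, 0.1606, 0.1606, 0.0039, 0.0039, 0.0039, 0.0039, 0.0039, 0.0008, 0.0008, 0.0001, 0.0001]  mean=1.2433  Neff=4.6208  idx=[0, 0, 0, 0, 0, 1, 1, 2, 2, 3, 3, 3, 4, 4]

resampled_idx = [0, 0, 0, 0, 0, 1, 1, 2, 2, 3, 3, 3, 4, 4]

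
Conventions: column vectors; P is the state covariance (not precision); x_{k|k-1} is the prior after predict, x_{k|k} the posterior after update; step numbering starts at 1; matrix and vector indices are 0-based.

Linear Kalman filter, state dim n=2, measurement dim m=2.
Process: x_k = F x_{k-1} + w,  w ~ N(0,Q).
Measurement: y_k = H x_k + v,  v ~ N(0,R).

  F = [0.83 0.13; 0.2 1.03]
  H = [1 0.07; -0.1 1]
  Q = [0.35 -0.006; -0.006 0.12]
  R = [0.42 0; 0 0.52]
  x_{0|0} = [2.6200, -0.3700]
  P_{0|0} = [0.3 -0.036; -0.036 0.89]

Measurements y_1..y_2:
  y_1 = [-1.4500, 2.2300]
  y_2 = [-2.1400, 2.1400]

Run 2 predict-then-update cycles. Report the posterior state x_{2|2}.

step 1: x^-=[2.1265, 0.1429]  P^-=[0.5639 0.1313; 0.1313 1.0614]  S=[1.0075 0.1482; 0.1482 1.5608]  K=[0.5698 -0.0061; 0.1067 0.6615]  nu=[-3.5865, 2.2997]  x^+=[0.0689, 1.2815]  P^+=[0.2379 0.0206; 0.0206 0.3460]
step 2: x^-=[0.2238, 1.3337]  P^-=[0.5242 0.0980; 0.0980 0.5051]  S=[0.9603 0.0802; 0.0802 1.0108]  K=[0.5528 0.0012; 0.0985 0.4822]  nu=[-2.4572, 0.8286]  x^+=[-1.1336, 1.4912]  P^+=[0.2305 0.0237; 0.0237 0.2531]

x_post = [-1.1336, 1.4912]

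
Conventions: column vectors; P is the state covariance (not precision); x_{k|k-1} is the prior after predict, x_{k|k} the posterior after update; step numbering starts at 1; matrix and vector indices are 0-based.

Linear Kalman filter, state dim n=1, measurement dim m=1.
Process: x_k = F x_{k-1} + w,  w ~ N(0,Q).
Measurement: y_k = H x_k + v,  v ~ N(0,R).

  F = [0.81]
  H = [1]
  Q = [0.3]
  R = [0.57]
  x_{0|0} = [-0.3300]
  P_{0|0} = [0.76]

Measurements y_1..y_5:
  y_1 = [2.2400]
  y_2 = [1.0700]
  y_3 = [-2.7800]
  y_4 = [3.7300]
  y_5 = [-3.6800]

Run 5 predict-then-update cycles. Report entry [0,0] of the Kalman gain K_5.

step 1: x^-=[-0.2673]  P^-=[0.7986]  S=[1.3686]  K=[0.5835]  nu=[2.5073]  x^+=[1.1958]  P^+=[0.3326]
step 2: x^-=[0.9686]  P^-=[0.5182]  S=[1.0882]  K=[0.4762]  nu=[0.1014]  x^+=[1.0169]  P^+=[0.2714]
step 3: x^-=[0.8237]  P^-=[0.4781]  S=[1.0481]  K=[0.4562]  nu=[-3.6037]  x^+=[-0.8202]  P^+=[0.2600]
step 4: x^-=[-0.6643]  P^-=[0.4706]  S=[1.0406]  K=[0.4522]  nu=[4.3943]  x^+=[1.3229]  P^+=[0.2578]
step 5: x^-=[1.0716]  P^-=[0.4691]  S=[1.0391]  K=[0.4515]  nu=[-4.7516]  x^+=[-1.0736]  P^+=[0.2573]

K[0,0] = 0.4515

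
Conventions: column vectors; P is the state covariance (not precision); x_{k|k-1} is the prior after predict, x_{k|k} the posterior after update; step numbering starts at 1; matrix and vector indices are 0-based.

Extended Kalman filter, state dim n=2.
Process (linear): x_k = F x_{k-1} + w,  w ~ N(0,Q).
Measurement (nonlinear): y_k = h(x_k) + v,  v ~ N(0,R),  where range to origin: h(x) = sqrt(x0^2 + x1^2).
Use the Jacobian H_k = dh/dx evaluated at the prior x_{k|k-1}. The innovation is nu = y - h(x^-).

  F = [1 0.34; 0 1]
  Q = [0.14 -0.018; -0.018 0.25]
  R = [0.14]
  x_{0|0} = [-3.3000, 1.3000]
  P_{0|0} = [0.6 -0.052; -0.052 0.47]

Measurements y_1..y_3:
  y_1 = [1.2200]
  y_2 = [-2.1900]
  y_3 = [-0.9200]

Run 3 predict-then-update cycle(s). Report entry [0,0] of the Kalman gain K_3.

K[0,0] = 0.4809

step 1: x^-=[-2.8580, 1.3000]  P^-=[0.7590 0.0898; 0.0898 0.7200]  H_jac=[-0.9103 0.4140]  S=[0.8246]  K=[-0.7927; 0.2624]  nu=[-1.9198]  x^+=[-1.3362, 0.7963]  P^+=[0.2408 0.2613; 0.2613 0.6632]
step 2: x^-=[-1.0654, 0.7963]  P^-=[0.6352 0.4688; 0.4688 0.9132]  H_jac=[-0.8010 0.5986]  S=[0.4252]  K=[-0.5365; 0.4026]  nu=[-3.5201]  x^+=[0.8231, -0.6209]  P^+=[0.5128 0.5606; 0.5606 0.8443]
step 3: x^-=[0.6120, -0.6209]  P^-=[1.1316 0.8297; 0.8297 1.0943]  H_jac=[0.7020 -0.7122]  S=[0.4231]  K=[0.4809; -0.4654]  nu=[-1.7918]  x^+=[-0.2497, 0.2131]  P^+=[1.0338 0.9244; 0.9244 1.0027]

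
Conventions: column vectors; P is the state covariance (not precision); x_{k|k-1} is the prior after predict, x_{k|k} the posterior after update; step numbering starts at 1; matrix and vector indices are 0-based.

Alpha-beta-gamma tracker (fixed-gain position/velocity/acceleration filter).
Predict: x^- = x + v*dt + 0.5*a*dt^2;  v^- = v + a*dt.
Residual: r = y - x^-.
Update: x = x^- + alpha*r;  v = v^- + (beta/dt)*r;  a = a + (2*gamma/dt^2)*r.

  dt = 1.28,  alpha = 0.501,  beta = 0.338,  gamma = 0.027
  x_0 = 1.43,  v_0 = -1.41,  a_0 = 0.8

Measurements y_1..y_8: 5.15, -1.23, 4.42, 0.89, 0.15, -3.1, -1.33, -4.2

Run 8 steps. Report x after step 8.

x_post = -3.0092

step 1: x_pred=0.2806  r=4.8694  x^+=2.7201  v^+=0.8998  a^+=0.9605
step 2: x_pred=4.6588  r=-5.8888  x^+=1.7085  v^+=0.5743  a^+=0.7664
step 3: x_pred=3.0714  r=1.3486  x^+=3.7470  v^+=1.9114  a^+=0.8109
step 4: x_pred=6.8579  r=-5.9679  x^+=3.8680  v^+=1.3734  a^+=0.6142
step 5: x_pred=6.1290  r=-5.9790  x^+=3.1335  v^+=0.5807  a^+=0.4171
step 6: x_pred=4.2185  r=-7.3185  x^+=0.5519  v^+=-0.8180  a^+=0.1759
step 7: x_pred=-0.3510  r=-0.9790  x^+=-0.8415  v^+=-0.8514  a^+=0.1436
step 8: x_pred=-1.8136  r=-2.3864  x^+=-3.0092  v^+=-1.2977  a^+=0.0650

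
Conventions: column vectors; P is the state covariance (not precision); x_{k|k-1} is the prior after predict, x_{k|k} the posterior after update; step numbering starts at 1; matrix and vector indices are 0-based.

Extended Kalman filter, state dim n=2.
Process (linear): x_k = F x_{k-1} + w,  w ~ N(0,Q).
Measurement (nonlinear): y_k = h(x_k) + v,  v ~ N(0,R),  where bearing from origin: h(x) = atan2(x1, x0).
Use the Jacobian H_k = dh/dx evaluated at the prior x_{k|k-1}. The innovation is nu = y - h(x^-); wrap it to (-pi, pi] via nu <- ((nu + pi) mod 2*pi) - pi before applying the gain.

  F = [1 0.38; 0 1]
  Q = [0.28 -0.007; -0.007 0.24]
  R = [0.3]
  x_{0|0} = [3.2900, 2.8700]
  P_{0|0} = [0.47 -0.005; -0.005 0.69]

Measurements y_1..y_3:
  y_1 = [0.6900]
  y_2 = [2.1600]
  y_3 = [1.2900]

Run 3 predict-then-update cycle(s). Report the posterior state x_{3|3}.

x_post = [6.6077, 3.7532]

step 1: x^-=[4.3806, 2.8700]  P^-=[0.8458 0.2502; 0.2502 0.9300]  H_jac=[-0.1046 0.1597]  S=[0.3246]  K=[-0.1496; 0.3769]  nu=[0.1100]  x^+=[4.3641, 2.9115]  P^+=[0.8386 0.2685; 0.2685 0.8839]
step 2: x^-=[5.4705, 2.9115]  P^-=[1.4503 0.5974; 0.5974 1.1239]  H_jac=[-0.0758 0.1424]  S=[0.3182]  K=[-0.0781; 0.3608]  nu=[1.6709]  x^+=[5.3400, 3.5143]  P^+=[1.4483 0.6063; 0.6063 1.0825]
step 3: x^-=[6.6754, 3.5143]  P^-=[2.3455 1.0107; 1.0107 1.3225]  H_jac=[-0.0617 0.1173]  S=[0.3125]  K=[-0.0841; 0.2967]  nu=[0.8054]  x^+=[6.6077, 3.7532]  P^+=[2.3432 1.0185; 1.0185 1.2950]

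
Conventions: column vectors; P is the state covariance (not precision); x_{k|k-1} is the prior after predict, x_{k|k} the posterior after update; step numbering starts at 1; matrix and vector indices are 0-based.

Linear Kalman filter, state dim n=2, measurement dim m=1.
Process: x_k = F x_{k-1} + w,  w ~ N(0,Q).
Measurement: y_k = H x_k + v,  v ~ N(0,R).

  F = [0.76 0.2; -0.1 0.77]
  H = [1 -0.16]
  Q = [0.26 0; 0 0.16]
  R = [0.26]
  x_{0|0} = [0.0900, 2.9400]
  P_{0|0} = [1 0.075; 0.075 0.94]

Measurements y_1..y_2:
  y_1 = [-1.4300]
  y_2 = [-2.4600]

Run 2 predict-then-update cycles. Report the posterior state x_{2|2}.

x_post = [-1.3900, 1.5983]

step 1: x^-=[0.6564, 2.2548]  P^-=[0.8980 0.1111; 0.1111 0.7158]  S=[1.1408]  K=[0.7716; -0.0030]  nu=[-1.7256]  x^+=[-0.6751, 2.2599]  P^+=[0.2188 0.1138; 0.1138 0.7158]
step 2: x^-=[-0.0611, 1.8076]  P^-=[0.4496 0.1579; 0.1579 0.5690]  S=[0.6736]  K=[0.6299; 0.0992]  nu=[-2.1097]  x^+=[-1.3900, 1.5983]  P^+=[0.1823 0.1158; 0.1158 0.5624]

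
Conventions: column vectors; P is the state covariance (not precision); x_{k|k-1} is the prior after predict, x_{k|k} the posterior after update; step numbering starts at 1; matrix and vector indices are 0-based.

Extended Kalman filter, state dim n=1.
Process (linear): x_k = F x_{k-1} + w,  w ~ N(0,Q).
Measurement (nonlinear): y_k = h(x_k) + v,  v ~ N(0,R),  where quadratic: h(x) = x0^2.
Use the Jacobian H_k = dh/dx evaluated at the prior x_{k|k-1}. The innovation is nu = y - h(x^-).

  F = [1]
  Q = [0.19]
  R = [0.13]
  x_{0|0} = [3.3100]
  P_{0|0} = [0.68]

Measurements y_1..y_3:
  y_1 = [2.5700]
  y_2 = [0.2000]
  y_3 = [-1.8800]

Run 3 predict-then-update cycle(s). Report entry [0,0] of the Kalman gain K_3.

K[0,0] = 0.3973

step 1: x^-=[3.3100]  P^-=[0.8700]  H_jac=[6.6200]  S=[38.2572]  K=[0.1505]  nu=[-8.3861]  x^+=[2.0475]  P^+=[0.0030]
step 2: x^-=[2.0475]  P^-=[0.1930]  H_jac=[4.0950]  S=[3.3658]  K=[0.2348]  nu=[-3.9923]  x^+=[1.1103]  P^+=[0.0075]
step 3: x^-=[1.1103]  P^-=[0.1975]  H_jac=[2.2205]  S=[1.1036]  K=[0.3973]  nu=[-3.1127]  x^+=[-0.1264]  P^+=[0.0233]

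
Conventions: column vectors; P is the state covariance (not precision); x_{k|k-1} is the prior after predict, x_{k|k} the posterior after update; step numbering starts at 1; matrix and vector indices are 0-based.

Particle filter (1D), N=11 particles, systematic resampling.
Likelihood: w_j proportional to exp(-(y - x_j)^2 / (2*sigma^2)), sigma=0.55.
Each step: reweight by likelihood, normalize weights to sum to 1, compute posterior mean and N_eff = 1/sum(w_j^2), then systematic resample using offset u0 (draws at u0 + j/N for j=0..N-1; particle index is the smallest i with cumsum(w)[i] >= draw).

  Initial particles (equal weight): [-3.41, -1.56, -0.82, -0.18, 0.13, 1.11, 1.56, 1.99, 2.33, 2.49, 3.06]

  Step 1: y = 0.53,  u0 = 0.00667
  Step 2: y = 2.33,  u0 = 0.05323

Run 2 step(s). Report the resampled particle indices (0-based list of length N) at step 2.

resampled_idx = [7, 8, 8, 9, 10, 10, 10, 10, 10, 10, 10]

step 1: w=[0.0000, 0.0004, 0.0242, 0.2136, 0.3772, 0.2818, 0.0851, 0.0145, 0.0023, 0.0009, 0.0000]  mean=0.4722  Neff=3.6309  idx=[2, 3, 3, 4, 4, 4, 4, 5, 5, 5, 6]
step 2: w=[0.0000, 0.0000, 0.0000, 0.0005, 0.0005, 0.0005, 0.0005, 0.1350, 0.1350, 0.1350, 0.5929]  mean=1.3746  Neff=2.4618  idx=[7, 8, 8, 9, 10, 10, 10, 10, 10, 10, 10]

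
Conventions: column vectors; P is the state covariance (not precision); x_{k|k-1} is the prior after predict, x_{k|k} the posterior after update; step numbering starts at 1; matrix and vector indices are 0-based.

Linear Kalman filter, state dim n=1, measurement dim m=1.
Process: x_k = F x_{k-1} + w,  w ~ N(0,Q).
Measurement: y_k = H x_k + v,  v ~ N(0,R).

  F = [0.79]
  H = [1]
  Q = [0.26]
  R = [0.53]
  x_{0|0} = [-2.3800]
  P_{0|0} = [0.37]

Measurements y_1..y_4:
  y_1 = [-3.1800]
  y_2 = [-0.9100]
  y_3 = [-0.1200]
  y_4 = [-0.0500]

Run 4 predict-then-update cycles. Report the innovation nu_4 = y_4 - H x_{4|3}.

step 1: x^-=[-1.8802]  P^-=[0.4909]  S=[1.0209]  K=[0.4809]  nu=[-1.2998]  x^+=[-2.5052]  P^+=[0.2549]
step 2: x^-=[-1.9791]  P^-=[0.4191]  S=[0.9491]  K=[0.4415]  nu=[1.0691]  x^+=[-1.5071]  P^+=[0.2340]
step 3: x^-=[-1.1906]  P^-=[0.4061]  S=[0.9361]  K=[0.4338]  nu=[1.0706]  x^+=[-0.7262]  P^+=[0.2299]
step 4: x^-=[-0.5737]  P^-=[0.4035]  S=[0.9335]  K=[0.4322]  nu=[0.5237]  x^+=[-0.3473]  P^+=[0.2291]

innov = [0.5237]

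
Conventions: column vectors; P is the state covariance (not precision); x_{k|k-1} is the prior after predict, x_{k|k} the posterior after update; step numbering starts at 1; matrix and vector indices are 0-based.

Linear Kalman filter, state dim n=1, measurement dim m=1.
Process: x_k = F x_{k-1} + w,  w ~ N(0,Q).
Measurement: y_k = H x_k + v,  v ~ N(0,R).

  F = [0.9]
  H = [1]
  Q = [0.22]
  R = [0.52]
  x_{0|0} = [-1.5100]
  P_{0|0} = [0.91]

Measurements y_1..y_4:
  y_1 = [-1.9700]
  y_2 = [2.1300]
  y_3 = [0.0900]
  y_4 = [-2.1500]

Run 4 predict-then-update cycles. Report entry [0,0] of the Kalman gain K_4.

K[0,0] = 0.4405

step 1: x^-=[-1.3590]  P^-=[0.9571]  S=[1.4771]  K=[0.6480]  nu=[-0.6110]  x^+=[-1.7549]  P^+=[0.3369]
step 2: x^-=[-1.5794]  P^-=[0.4929]  S=[1.0129]  K=[0.4866]  nu=[3.7094]  x^+=[0.2257]  P^+=[0.2530]
step 3: x^-=[0.2031]  P^-=[0.4250]  S=[0.9450]  K=[0.4497]  nu=[-0.1131]  x^+=[0.1523]  P^+=[0.2339]
step 4: x^-=[0.1370]  P^-=[0.4094]  S=[0.9294]  K=[0.4405]  nu=[-2.2870]  x^+=[-0.8704]  P^+=[0.2291]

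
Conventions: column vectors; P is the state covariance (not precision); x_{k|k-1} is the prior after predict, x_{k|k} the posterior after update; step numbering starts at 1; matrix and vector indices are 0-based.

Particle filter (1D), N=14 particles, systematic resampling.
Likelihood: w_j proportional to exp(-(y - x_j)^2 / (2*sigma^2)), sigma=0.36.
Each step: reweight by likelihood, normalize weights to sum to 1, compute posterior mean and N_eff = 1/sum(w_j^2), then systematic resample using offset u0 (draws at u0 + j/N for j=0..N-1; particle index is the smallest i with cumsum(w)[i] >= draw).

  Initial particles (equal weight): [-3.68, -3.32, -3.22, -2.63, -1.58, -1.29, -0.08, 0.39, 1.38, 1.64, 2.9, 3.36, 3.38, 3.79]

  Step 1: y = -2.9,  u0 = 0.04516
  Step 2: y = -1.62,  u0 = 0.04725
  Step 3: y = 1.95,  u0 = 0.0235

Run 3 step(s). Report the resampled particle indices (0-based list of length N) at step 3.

step 1: w=[0.0471, 0.2492, 0.3316, 0.3715, 0.0006, 0.0000, 0.0000, 0.0000, 0.0000, 0.0000, 0.0000, 0.0000, 0.0000, 0.0000]  mean=-3.0464  Neff=3.2021  idx=[0, 1, 1, 1, 2, 2, 2, 2, 2, 3, 3, 3, 3, 3]
step 2: w=[0.0000, 0.0001, 0.0001, 0.0001, 0.0005, 0.0005, 0.0005, 0.0005, 0.0005, 0.1994, 0.1994, 0.1994, 0.1994, 0.1994]  mean=-2.6319  Neff=5.0307  idx=[9, 9, 9, 10, 10, 11, 11, 11, 12, 12, 12, 13, 13, 13]
step 3: w=[0.0714, 0.0714, 0.0714, 0.0714, 0.0714, 0.0714, 0.0714, 0.0714, 0.0714, 0.0714, 0.0714, 0.0714, 0.0714, 0.0714]  mean=-2.6300  Neff=14.0000  idx=[0, 1, 2, 3, 4, 5, 6, 7, 8, 9, 10, 11, 12, 13]

resampled_idx = [0, 1, 2, 3, 4, 5, 6, 7, 8, 9, 10, 11, 12, 13]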